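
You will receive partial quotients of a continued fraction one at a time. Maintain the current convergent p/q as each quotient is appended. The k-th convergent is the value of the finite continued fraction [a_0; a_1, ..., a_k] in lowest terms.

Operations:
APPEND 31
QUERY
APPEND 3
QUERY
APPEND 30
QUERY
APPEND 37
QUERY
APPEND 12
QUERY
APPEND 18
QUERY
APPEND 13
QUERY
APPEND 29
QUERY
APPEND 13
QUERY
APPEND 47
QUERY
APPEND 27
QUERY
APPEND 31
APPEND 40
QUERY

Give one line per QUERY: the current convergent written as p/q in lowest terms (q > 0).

APPEND 31: p_0 = 31·1 + 0 = 31, q_0 = 31·0 + 1 = 1 → 31/1
APPEND 3: p_1 = 3·31 + 1 = 94, q_1 = 3·1 + 0 = 3 → 94/3
APPEND 30: p_2 = 30·94 + 31 = 2851, q_2 = 30·3 + 1 = 91 → 2851/91
APPEND 37: p_3 = 37·2851 + 94 = 105581, q_3 = 37·91 + 3 = 3370 → 105581/3370
APPEND 12: p_4 = 12·105581 + 2851 = 1269823, q_4 = 12·3370 + 91 = 40531 → 1269823/40531
APPEND 18: p_5 = 18·1269823 + 105581 = 22962395, q_5 = 18·40531 + 3370 = 732928 → 22962395/732928
APPEND 13: p_6 = 13·22962395 + 1269823 = 299780958, q_6 = 13·732928 + 40531 = 9568595 → 299780958/9568595
APPEND 29: p_7 = 29·299780958 + 22962395 = 8716610177, q_7 = 29·9568595 + 732928 = 278222183 → 8716610177/278222183
APPEND 13: p_8 = 13·8716610177 + 299780958 = 113615713259, q_8 = 13·278222183 + 9568595 = 3626456974 → 113615713259/3626456974
APPEND 47: p_9 = 47·113615713259 + 8716610177 = 5348655133350, q_9 = 47·3626456974 + 278222183 = 170721699961 → 5348655133350/170721699961
APPEND 27: p_10 = 27·5348655133350 + 113615713259 = 144527304313709, q_10 = 27·170721699961 + 3626456974 = 4613112355921 → 144527304313709/4613112355921
APPEND 31: p_11 = 31·144527304313709 + 5348655133350 = 4485695088858329, q_11 = 31·4613112355921 + 170721699961 = 143177204733512 → 4485695088858329/143177204733512
APPEND 40: p_12 = 40·4485695088858329 + 144527304313709 = 179572330858646869, q_12 = 40·143177204733512 + 4613112355921 = 5731701301696401 → 179572330858646869/5731701301696401

31/1
94/3
2851/91
105581/3370
1269823/40531
22962395/732928
299780958/9568595
8716610177/278222183
113615713259/3626456974
5348655133350/170721699961
144527304313709/4613112355921
179572330858646869/5731701301696401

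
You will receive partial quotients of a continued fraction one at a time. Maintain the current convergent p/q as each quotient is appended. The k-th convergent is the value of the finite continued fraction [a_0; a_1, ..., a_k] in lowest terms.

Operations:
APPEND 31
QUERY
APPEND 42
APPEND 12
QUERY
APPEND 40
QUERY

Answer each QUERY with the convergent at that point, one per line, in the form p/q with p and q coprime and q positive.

APPEND 31: p_0 = 31·1 + 0 = 31, q_0 = 31·0 + 1 = 1 → 31/1
APPEND 42: p_1 = 42·31 + 1 = 1303, q_1 = 42·1 + 0 = 42 → 1303/42
APPEND 12: p_2 = 12·1303 + 31 = 15667, q_2 = 12·42 + 1 = 505 → 15667/505
APPEND 40: p_3 = 40·15667 + 1303 = 627983, q_3 = 40·505 + 42 = 20242 → 627983/20242

31/1
15667/505
627983/20242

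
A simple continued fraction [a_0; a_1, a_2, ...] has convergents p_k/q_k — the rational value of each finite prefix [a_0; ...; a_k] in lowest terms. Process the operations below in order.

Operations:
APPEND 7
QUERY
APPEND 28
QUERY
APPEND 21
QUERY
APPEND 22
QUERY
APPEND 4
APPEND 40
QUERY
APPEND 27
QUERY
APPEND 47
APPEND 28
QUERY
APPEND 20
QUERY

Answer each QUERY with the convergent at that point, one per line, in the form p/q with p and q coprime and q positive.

7/1
197/28
4144/589
91365/12986
14875525/2114306
402008779/57138795
529862076643/75310993583
10616150820998/1508907509331

APPEND 7: p_0 = 7·1 + 0 = 7, q_0 = 7·0 + 1 = 1 → 7/1
APPEND 28: p_1 = 28·7 + 1 = 197, q_1 = 28·1 + 0 = 28 → 197/28
APPEND 21: p_2 = 21·197 + 7 = 4144, q_2 = 21·28 + 1 = 589 → 4144/589
APPEND 22: p_3 = 22·4144 + 197 = 91365, q_3 = 22·589 + 28 = 12986 → 91365/12986
APPEND 4: p_4 = 4·91365 + 4144 = 369604, q_4 = 4·12986 + 589 = 52533 → 369604/52533
APPEND 40: p_5 = 40·369604 + 91365 = 14875525, q_5 = 40·52533 + 12986 = 2114306 → 14875525/2114306
APPEND 27: p_6 = 27·14875525 + 369604 = 402008779, q_6 = 27·2114306 + 52533 = 57138795 → 402008779/57138795
APPEND 47: p_7 = 47·402008779 + 14875525 = 18909288138, q_7 = 47·57138795 + 2114306 = 2687637671 → 18909288138/2687637671
APPEND 28: p_8 = 28·18909288138 + 402008779 = 529862076643, q_8 = 28·2687637671 + 57138795 = 75310993583 → 529862076643/75310993583
APPEND 20: p_9 = 20·529862076643 + 18909288138 = 10616150820998, q_9 = 20·75310993583 + 2687637671 = 1508907509331 → 10616150820998/1508907509331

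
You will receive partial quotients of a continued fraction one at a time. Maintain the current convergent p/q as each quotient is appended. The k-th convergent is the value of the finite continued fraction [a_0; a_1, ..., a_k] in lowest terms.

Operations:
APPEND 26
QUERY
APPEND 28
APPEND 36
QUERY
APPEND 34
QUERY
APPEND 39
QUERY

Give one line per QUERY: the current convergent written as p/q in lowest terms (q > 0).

26/1
26270/1009
893909/34334
34888721/1340035

APPEND 26: p_0 = 26·1 + 0 = 26, q_0 = 26·0 + 1 = 1 → 26/1
APPEND 28: p_1 = 28·26 + 1 = 729, q_1 = 28·1 + 0 = 28 → 729/28
APPEND 36: p_2 = 36·729 + 26 = 26270, q_2 = 36·28 + 1 = 1009 → 26270/1009
APPEND 34: p_3 = 34·26270 + 729 = 893909, q_3 = 34·1009 + 28 = 34334 → 893909/34334
APPEND 39: p_4 = 39·893909 + 26270 = 34888721, q_4 = 39·34334 + 1009 = 1340035 → 34888721/1340035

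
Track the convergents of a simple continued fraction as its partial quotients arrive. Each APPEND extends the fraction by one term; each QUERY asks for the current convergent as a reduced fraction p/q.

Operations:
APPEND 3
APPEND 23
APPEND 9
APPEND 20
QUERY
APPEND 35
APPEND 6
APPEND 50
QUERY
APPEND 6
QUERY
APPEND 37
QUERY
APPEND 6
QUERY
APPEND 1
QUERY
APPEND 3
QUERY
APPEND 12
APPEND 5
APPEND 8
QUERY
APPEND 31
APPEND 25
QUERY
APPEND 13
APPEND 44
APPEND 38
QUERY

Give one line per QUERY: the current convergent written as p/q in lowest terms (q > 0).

12730/4183
134937583/44339663
812315326/266921839
30190604645/9920447706
181955943196/59789608075
212146547841/69710055781
818395586719/268919775418
417895801820981/137317999996021
325561713801307856/106977584411397371
7114771682889619920347/2337870382199365500319

APPEND 3: p_0 = 3·1 + 0 = 3, q_0 = 3·0 + 1 = 1 → 3/1
APPEND 23: p_1 = 23·3 + 1 = 70, q_1 = 23·1 + 0 = 23 → 70/23
APPEND 9: p_2 = 9·70 + 3 = 633, q_2 = 9·23 + 1 = 208 → 633/208
APPEND 20: p_3 = 20·633 + 70 = 12730, q_3 = 20·208 + 23 = 4183 → 12730/4183
APPEND 35: p_4 = 35·12730 + 633 = 446183, q_4 = 35·4183 + 208 = 146613 → 446183/146613
APPEND 6: p_5 = 6·446183 + 12730 = 2689828, q_5 = 6·146613 + 4183 = 883861 → 2689828/883861
APPEND 50: p_6 = 50·2689828 + 446183 = 134937583, q_6 = 50·883861 + 146613 = 44339663 → 134937583/44339663
APPEND 6: p_7 = 6·134937583 + 2689828 = 812315326, q_7 = 6·44339663 + 883861 = 266921839 → 812315326/266921839
APPEND 37: p_8 = 37·812315326 + 134937583 = 30190604645, q_8 = 37·266921839 + 44339663 = 9920447706 → 30190604645/9920447706
APPEND 6: p_9 = 6·30190604645 + 812315326 = 181955943196, q_9 = 6·9920447706 + 266921839 = 59789608075 → 181955943196/59789608075
APPEND 1: p_10 = 1·181955943196 + 30190604645 = 212146547841, q_10 = 1·59789608075 + 9920447706 = 69710055781 → 212146547841/69710055781
APPEND 3: p_11 = 3·212146547841 + 181955943196 = 818395586719, q_11 = 3·69710055781 + 59789608075 = 268919775418 → 818395586719/268919775418
APPEND 12: p_12 = 12·818395586719 + 212146547841 = 10032893588469, q_12 = 12·268919775418 + 69710055781 = 3296747360797 → 10032893588469/3296747360797
APPEND 5: p_13 = 5·10032893588469 + 818395586719 = 50982863529064, q_13 = 5·3296747360797 + 268919775418 = 16752656579403 → 50982863529064/16752656579403
APPEND 8: p_14 = 8·50982863529064 + 10032893588469 = 417895801820981, q_14 = 8·16752656579403 + 3296747360797 = 137317999996021 → 417895801820981/137317999996021
APPEND 31: p_15 = 31·417895801820981 + 50982863529064 = 13005752719979475, q_15 = 31·137317999996021 + 16752656579403 = 4273610656456054 → 13005752719979475/4273610656456054
APPEND 25: p_16 = 25·13005752719979475 + 417895801820981 = 325561713801307856, q_16 = 25·4273610656456054 + 137317999996021 = 106977584411397371 → 325561713801307856/106977584411397371
APPEND 13: p_17 = 13·325561713801307856 + 13005752719979475 = 4245308032136981603, q_17 = 13·106977584411397371 + 4273610656456054 = 1394982208004621877 → 4245308032136981603/1394982208004621877
APPEND 44: p_18 = 44·4245308032136981603 + 325561713801307856 = 187119115127828498388, q_18 = 44·1394982208004621877 + 106977584411397371 = 61486194736614759959 → 187119115127828498388/61486194736614759959
APPEND 38: p_19 = 38·187119115127828498388 + 4245308032136981603 = 7114771682889619920347, q_19 = 38·61486194736614759959 + 1394982208004621877 = 2337870382199365500319 → 7114771682889619920347/2337870382199365500319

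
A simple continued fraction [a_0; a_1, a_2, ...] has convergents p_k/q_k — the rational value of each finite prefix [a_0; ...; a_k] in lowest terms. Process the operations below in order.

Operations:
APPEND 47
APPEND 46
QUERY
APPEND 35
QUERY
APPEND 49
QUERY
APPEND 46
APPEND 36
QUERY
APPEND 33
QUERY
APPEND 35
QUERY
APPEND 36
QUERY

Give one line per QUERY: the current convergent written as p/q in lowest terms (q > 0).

APPEND 47: p_0 = 47·1 + 0 = 47, q_0 = 47·0 + 1 = 1 → 47/1
APPEND 46: p_1 = 46·47 + 1 = 2163, q_1 = 46·1 + 0 = 46 → 2163/46
APPEND 35: p_2 = 35·2163 + 47 = 75752, q_2 = 35·46 + 1 = 1611 → 75752/1611
APPEND 49: p_3 = 49·75752 + 2163 = 3714011, q_3 = 49·1611 + 46 = 78985 → 3714011/78985
APPEND 46: p_4 = 46·3714011 + 75752 = 170920258, q_4 = 46·78985 + 1611 = 3634921 → 170920258/3634921
APPEND 36: p_5 = 36·170920258 + 3714011 = 6156843299, q_5 = 36·3634921 + 78985 = 130936141 → 6156843299/130936141
APPEND 33: p_6 = 33·6156843299 + 170920258 = 203346749125, q_6 = 33·130936141 + 3634921 = 4324527574 → 203346749125/4324527574
APPEND 35: p_7 = 35·203346749125 + 6156843299 = 7123293062674, q_7 = 35·4324527574 + 130936141 = 151489401231 → 7123293062674/151489401231
APPEND 36: p_8 = 36·7123293062674 + 203346749125 = 256641897005389, q_8 = 36·151489401231 + 4324527574 = 5457942971890 → 256641897005389/5457942971890

2163/46
75752/1611
3714011/78985
6156843299/130936141
203346749125/4324527574
7123293062674/151489401231
256641897005389/5457942971890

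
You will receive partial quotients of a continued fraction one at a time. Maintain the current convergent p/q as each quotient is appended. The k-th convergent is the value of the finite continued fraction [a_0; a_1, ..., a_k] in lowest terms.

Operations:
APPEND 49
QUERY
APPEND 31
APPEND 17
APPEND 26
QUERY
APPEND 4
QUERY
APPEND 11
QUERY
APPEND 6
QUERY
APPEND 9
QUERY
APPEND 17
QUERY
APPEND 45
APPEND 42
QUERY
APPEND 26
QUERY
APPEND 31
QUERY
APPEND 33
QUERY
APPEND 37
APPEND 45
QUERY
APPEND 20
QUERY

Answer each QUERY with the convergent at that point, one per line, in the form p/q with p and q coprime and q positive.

APPEND 49: p_0 = 49·1 + 0 = 49, q_0 = 49·0 + 1 = 1 → 49/1
APPEND 31: p_1 = 31·49 + 1 = 1520, q_1 = 31·1 + 0 = 31 → 1520/31
APPEND 17: p_2 = 17·1520 + 49 = 25889, q_2 = 17·31 + 1 = 528 → 25889/528
APPEND 26: p_3 = 26·25889 + 1520 = 674634, q_3 = 26·528 + 31 = 13759 → 674634/13759
APPEND 4: p_4 = 4·674634 + 25889 = 2724425, q_4 = 4·13759 + 528 = 55564 → 2724425/55564
APPEND 11: p_5 = 11·2724425 + 674634 = 30643309, q_5 = 11·55564 + 13759 = 624963 → 30643309/624963
APPEND 6: p_6 = 6·30643309 + 2724425 = 186584279, q_6 = 6·624963 + 55564 = 3805342 → 186584279/3805342
APPEND 9: p_7 = 9·186584279 + 30643309 = 1709901820, q_7 = 9·3805342 + 624963 = 34873041 → 1709901820/34873041
APPEND 17: p_8 = 17·1709901820 + 186584279 = 29254915219, q_8 = 17·34873041 + 3805342 = 596647039 → 29254915219/596647039
APPEND 45: p_9 = 45·29254915219 + 1709901820 = 1318181086675, q_9 = 45·596647039 + 34873041 = 26883989796 → 1318181086675/26883989796
APPEND 42: p_10 = 42·1318181086675 + 29254915219 = 55392860555569, q_10 = 42·26883989796 + 596647039 = 1129724218471 → 55392860555569/1129724218471
APPEND 26: p_11 = 26·55392860555569 + 1318181086675 = 1441532555531469, q_11 = 26·1129724218471 + 26883989796 = 29399713670042 → 1441532555531469/29399713670042
APPEND 31: p_12 = 31·1441532555531469 + 55392860555569 = 44742902082031108, q_12 = 31·29399713670042 + 1129724218471 = 912520847989773 → 44742902082031108/912520847989773
APPEND 33: p_13 = 33·44742902082031108 + 1441532555531469 = 1477957301262558033, q_13 = 33·912520847989773 + 29399713670042 = 30142587697332551 → 1477957301262558033/30142587697332551
APPEND 37: p_14 = 37·1477957301262558033 + 44742902082031108 = 54729163048796678329, q_14 = 37·30142587697332551 + 912520847989773 = 1116188265649294160 → 54729163048796678329/1116188265649294160
APPEND 45: p_15 = 45·54729163048796678329 + 1477957301262558033 = 2464290294497113082838, q_15 = 45·1116188265649294160 + 30142587697332551 = 50258614541915569751 → 2464290294497113082838/50258614541915569751
APPEND 20: p_16 = 20·2464290294497113082838 + 54729163048796678329 = 49340535052991058335089, q_16 = 20·50258614541915569751 + 1116188265649294160 = 1006288479103960689180 → 49340535052991058335089/1006288479103960689180

49/1
674634/13759
2724425/55564
30643309/624963
186584279/3805342
1709901820/34873041
29254915219/596647039
55392860555569/1129724218471
1441532555531469/29399713670042
44742902082031108/912520847989773
1477957301262558033/30142587697332551
2464290294497113082838/50258614541915569751
49340535052991058335089/1006288479103960689180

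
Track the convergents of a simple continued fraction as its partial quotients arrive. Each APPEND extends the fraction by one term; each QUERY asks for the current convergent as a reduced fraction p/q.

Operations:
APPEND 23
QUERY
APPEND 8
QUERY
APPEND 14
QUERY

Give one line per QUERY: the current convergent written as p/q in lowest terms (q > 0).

23/1
185/8
2613/113

APPEND 23: p_0 = 23·1 + 0 = 23, q_0 = 23·0 + 1 = 1 → 23/1
APPEND 8: p_1 = 8·23 + 1 = 185, q_1 = 8·1 + 0 = 8 → 185/8
APPEND 14: p_2 = 14·185 + 23 = 2613, q_2 = 14·8 + 1 = 113 → 2613/113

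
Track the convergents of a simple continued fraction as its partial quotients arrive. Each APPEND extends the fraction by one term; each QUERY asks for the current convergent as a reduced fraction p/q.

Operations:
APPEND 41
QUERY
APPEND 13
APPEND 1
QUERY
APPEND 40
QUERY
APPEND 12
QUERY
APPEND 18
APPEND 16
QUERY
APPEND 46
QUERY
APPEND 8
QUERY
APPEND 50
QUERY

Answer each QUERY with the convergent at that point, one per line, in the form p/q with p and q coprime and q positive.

APPEND 41: p_0 = 41·1 + 0 = 41, q_0 = 41·0 + 1 = 1 → 41/1
APPEND 13: p_1 = 13·41 + 1 = 534, q_1 = 13·1 + 0 = 13 → 534/13
APPEND 1: p_2 = 1·534 + 41 = 575, q_2 = 1·13 + 1 = 14 → 575/14
APPEND 40: p_3 = 40·575 + 534 = 23534, q_3 = 40·14 + 13 = 573 → 23534/573
APPEND 12: p_4 = 12·23534 + 575 = 282983, q_4 = 12·573 + 14 = 6890 → 282983/6890
APPEND 18: p_5 = 18·282983 + 23534 = 5117228, q_5 = 18·6890 + 573 = 124593 → 5117228/124593
APPEND 16: p_6 = 16·5117228 + 282983 = 82158631, q_6 = 16·124593 + 6890 = 2000378 → 82158631/2000378
APPEND 46: p_7 = 46·82158631 + 5117228 = 3784414254, q_7 = 46·2000378 + 124593 = 92141981 → 3784414254/92141981
APPEND 8: p_8 = 8·3784414254 + 82158631 = 30357472663, q_8 = 8·92141981 + 2000378 = 739136226 → 30357472663/739136226
APPEND 50: p_9 = 50·30357472663 + 3784414254 = 1521658047404, q_9 = 50·739136226 + 92141981 = 37048953281 → 1521658047404/37048953281

41/1
575/14
23534/573
282983/6890
82158631/2000378
3784414254/92141981
30357472663/739136226
1521658047404/37048953281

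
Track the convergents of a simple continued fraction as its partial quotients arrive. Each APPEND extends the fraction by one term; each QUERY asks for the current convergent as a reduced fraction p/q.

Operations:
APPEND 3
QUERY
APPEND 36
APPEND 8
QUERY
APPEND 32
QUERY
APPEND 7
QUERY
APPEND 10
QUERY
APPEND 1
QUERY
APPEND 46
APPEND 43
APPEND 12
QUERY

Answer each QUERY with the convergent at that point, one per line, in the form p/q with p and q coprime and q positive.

APPEND 3: p_0 = 3·1 + 0 = 3, q_0 = 3·0 + 1 = 1 → 3/1
APPEND 36: p_1 = 36·3 + 1 = 109, q_1 = 36·1 + 0 = 36 → 109/36
APPEND 8: p_2 = 8·109 + 3 = 875, q_2 = 8·36 + 1 = 289 → 875/289
APPEND 32: p_3 = 32·875 + 109 = 28109, q_3 = 32·289 + 36 = 9284 → 28109/9284
APPEND 7: p_4 = 7·28109 + 875 = 197638, q_4 = 7·9284 + 289 = 65277 → 197638/65277
APPEND 10: p_5 = 10·197638 + 28109 = 2004489, q_5 = 10·65277 + 9284 = 662054 → 2004489/662054
APPEND 1: p_6 = 1·2004489 + 197638 = 2202127, q_6 = 1·662054 + 65277 = 727331 → 2202127/727331
APPEND 46: p_7 = 46·2202127 + 2004489 = 103302331, q_7 = 46·727331 + 662054 = 34119280 → 103302331/34119280
APPEND 43: p_8 = 43·103302331 + 2202127 = 4444202360, q_8 = 43·34119280 + 727331 = 1467856371 → 4444202360/1467856371
APPEND 12: p_9 = 12·4444202360 + 103302331 = 53433730651, q_9 = 12·1467856371 + 34119280 = 17648395732 → 53433730651/17648395732

3/1
875/289
28109/9284
197638/65277
2004489/662054
2202127/727331
53433730651/17648395732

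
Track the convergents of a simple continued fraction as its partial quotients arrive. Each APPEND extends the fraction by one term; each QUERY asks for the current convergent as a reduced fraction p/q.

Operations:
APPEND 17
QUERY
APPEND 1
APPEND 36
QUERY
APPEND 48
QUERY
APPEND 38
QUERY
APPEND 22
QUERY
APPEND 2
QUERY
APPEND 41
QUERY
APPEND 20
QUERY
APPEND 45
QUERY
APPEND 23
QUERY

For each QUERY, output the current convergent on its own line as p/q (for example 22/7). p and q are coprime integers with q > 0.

APPEND 17: p_0 = 17·1 + 0 = 17, q_0 = 17·0 + 1 = 1 → 17/1
APPEND 1: p_1 = 1·17 + 1 = 18, q_1 = 1·1 + 0 = 1 → 18/1
APPEND 36: p_2 = 36·18 + 17 = 665, q_2 = 36·1 + 1 = 37 → 665/37
APPEND 48: p_3 = 48·665 + 18 = 31938, q_3 = 48·37 + 1 = 1777 → 31938/1777
APPEND 38: p_4 = 38·31938 + 665 = 1214309, q_4 = 38·1777 + 37 = 67563 → 1214309/67563
APPEND 22: p_5 = 22·1214309 + 31938 = 26746736, q_5 = 22·67563 + 1777 = 1488163 → 26746736/1488163
APPEND 2: p_6 = 2·26746736 + 1214309 = 54707781, q_6 = 2·1488163 + 67563 = 3043889 → 54707781/3043889
APPEND 41: p_7 = 41·54707781 + 26746736 = 2269765757, q_7 = 41·3043889 + 1488163 = 126287612 → 2269765757/126287612
APPEND 20: p_8 = 20·2269765757 + 54707781 = 45450022921, q_8 = 20·126287612 + 3043889 = 2528796129 → 45450022921/2528796129
APPEND 45: p_9 = 45·45450022921 + 2269765757 = 2047520797202, q_9 = 45·2528796129 + 126287612 = 113922113417 → 2047520797202/113922113417
APPEND 23: p_10 = 23·2047520797202 + 45450022921 = 47138428358567, q_10 = 23·113922113417 + 2528796129 = 2622737404720 → 47138428358567/2622737404720

17/1
665/37
31938/1777
1214309/67563
26746736/1488163
54707781/3043889
2269765757/126287612
45450022921/2528796129
2047520797202/113922113417
47138428358567/2622737404720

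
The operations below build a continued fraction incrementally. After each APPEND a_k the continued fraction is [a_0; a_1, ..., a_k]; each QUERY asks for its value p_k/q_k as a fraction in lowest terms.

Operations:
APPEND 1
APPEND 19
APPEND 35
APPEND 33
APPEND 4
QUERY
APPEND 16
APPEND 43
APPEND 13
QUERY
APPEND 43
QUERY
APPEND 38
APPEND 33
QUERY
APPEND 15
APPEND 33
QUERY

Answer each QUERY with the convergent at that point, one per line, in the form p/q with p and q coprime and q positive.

APPEND 1: p_0 = 1·1 + 0 = 1, q_0 = 1·0 + 1 = 1 → 1/1
APPEND 19: p_1 = 19·1 + 1 = 20, q_1 = 19·1 + 0 = 19 → 20/19
APPEND 35: p_2 = 35·20 + 1 = 701, q_2 = 35·19 + 1 = 666 → 701/666
APPEND 33: p_3 = 33·701 + 20 = 23153, q_3 = 33·666 + 19 = 21997 → 23153/21997
APPEND 4: p_4 = 4·23153 + 701 = 93313, q_4 = 4·21997 + 666 = 88654 → 93313/88654
APPEND 16: p_5 = 16·93313 + 23153 = 1516161, q_5 = 16·88654 + 21997 = 1440461 → 1516161/1440461
APPEND 43: p_6 = 43·1516161 + 93313 = 65288236, q_6 = 43·1440461 + 88654 = 62028477 → 65288236/62028477
APPEND 13: p_7 = 13·65288236 + 1516161 = 850263229, q_7 = 13·62028477 + 1440461 = 807810662 → 850263229/807810662
APPEND 43: p_8 = 43·850263229 + 65288236 = 36626607083, q_8 = 43·807810662 + 62028477 = 34797886943 → 36626607083/34797886943
APPEND 38: p_9 = 38·36626607083 + 850263229 = 1392661332383, q_9 = 38·34797886943 + 807810662 = 1323127514496 → 1392661332383/1323127514496
APPEND 33: p_10 = 33·1392661332383 + 36626607083 = 45994450575722, q_10 = 33·1323127514496 + 34797886943 = 43698005865311 → 45994450575722/43698005865311
APPEND 15: p_11 = 15·45994450575722 + 1392661332383 = 691309419968213, q_11 = 15·43698005865311 + 1323127514496 = 656793215494161 → 691309419968213/656793215494161
APPEND 33: p_12 = 33·691309419968213 + 45994450575722 = 22859205309526751, q_12 = 33·656793215494161 + 43698005865311 = 21717874117172624 → 22859205309526751/21717874117172624

93313/88654
850263229/807810662
36626607083/34797886943
45994450575722/43698005865311
22859205309526751/21717874117172624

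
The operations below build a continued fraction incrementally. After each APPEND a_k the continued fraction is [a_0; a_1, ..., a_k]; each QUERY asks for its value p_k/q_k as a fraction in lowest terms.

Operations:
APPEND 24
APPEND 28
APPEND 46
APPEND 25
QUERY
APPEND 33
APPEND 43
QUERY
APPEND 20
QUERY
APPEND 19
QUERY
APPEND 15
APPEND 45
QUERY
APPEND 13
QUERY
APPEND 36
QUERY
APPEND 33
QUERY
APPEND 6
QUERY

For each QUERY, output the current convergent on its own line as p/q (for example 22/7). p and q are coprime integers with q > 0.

775223/32253
1102148886/45854687
22068591061/918159378
420405379045/17490882869
285187122832165/11865153991454
3713760746094881/154510283291315
133980573982247881/5574235352478794
4425072702160274954/184104276915091517
26684416786943897605/1110199896843027896

APPEND 24: p_0 = 24·1 + 0 = 24, q_0 = 24·0 + 1 = 1 → 24/1
APPEND 28: p_1 = 28·24 + 1 = 673, q_1 = 28·1 + 0 = 28 → 673/28
APPEND 46: p_2 = 46·673 + 24 = 30982, q_2 = 46·28 + 1 = 1289 → 30982/1289
APPEND 25: p_3 = 25·30982 + 673 = 775223, q_3 = 25·1289 + 28 = 32253 → 775223/32253
APPEND 33: p_4 = 33·775223 + 30982 = 25613341, q_4 = 33·32253 + 1289 = 1065638 → 25613341/1065638
APPEND 43: p_5 = 43·25613341 + 775223 = 1102148886, q_5 = 43·1065638 + 32253 = 45854687 → 1102148886/45854687
APPEND 20: p_6 = 20·1102148886 + 25613341 = 22068591061, q_6 = 20·45854687 + 1065638 = 918159378 → 22068591061/918159378
APPEND 19: p_7 = 19·22068591061 + 1102148886 = 420405379045, q_7 = 19·918159378 + 45854687 = 17490882869 → 420405379045/17490882869
APPEND 15: p_8 = 15·420405379045 + 22068591061 = 6328149276736, q_8 = 15·17490882869 + 918159378 = 263281402413 → 6328149276736/263281402413
APPEND 45: p_9 = 45·6328149276736 + 420405379045 = 285187122832165, q_9 = 45·263281402413 + 17490882869 = 11865153991454 → 285187122832165/11865153991454
APPEND 13: p_10 = 13·285187122832165 + 6328149276736 = 3713760746094881, q_10 = 13·11865153991454 + 263281402413 = 154510283291315 → 3713760746094881/154510283291315
APPEND 36: p_11 = 36·3713760746094881 + 285187122832165 = 133980573982247881, q_11 = 36·154510283291315 + 11865153991454 = 5574235352478794 → 133980573982247881/5574235352478794
APPEND 33: p_12 = 33·133980573982247881 + 3713760746094881 = 4425072702160274954, q_12 = 33·5574235352478794 + 154510283291315 = 184104276915091517 → 4425072702160274954/184104276915091517
APPEND 6: p_13 = 6·4425072702160274954 + 133980573982247881 = 26684416786943897605, q_13 = 6·184104276915091517 + 5574235352478794 = 1110199896843027896 → 26684416786943897605/1110199896843027896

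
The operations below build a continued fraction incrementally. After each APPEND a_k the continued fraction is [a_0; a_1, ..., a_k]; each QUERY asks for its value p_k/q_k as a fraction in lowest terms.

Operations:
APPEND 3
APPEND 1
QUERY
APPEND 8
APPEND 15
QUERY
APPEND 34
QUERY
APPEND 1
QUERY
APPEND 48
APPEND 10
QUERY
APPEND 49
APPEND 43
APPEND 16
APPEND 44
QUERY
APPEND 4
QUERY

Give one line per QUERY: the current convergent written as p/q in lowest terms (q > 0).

4/1
529/136
18021/4633
18550/4769
9102760/2340219
13575180050099/3490028769479
54608810026985/14039321567584

APPEND 3: p_0 = 3·1 + 0 = 3, q_0 = 3·0 + 1 = 1 → 3/1
APPEND 1: p_1 = 1·3 + 1 = 4, q_1 = 1·1 + 0 = 1 → 4/1
APPEND 8: p_2 = 8·4 + 3 = 35, q_2 = 8·1 + 1 = 9 → 35/9
APPEND 15: p_3 = 15·35 + 4 = 529, q_3 = 15·9 + 1 = 136 → 529/136
APPEND 34: p_4 = 34·529 + 35 = 18021, q_4 = 34·136 + 9 = 4633 → 18021/4633
APPEND 1: p_5 = 1·18021 + 529 = 18550, q_5 = 1·4633 + 136 = 4769 → 18550/4769
APPEND 48: p_6 = 48·18550 + 18021 = 908421, q_6 = 48·4769 + 4633 = 233545 → 908421/233545
APPEND 10: p_7 = 10·908421 + 18550 = 9102760, q_7 = 10·233545 + 4769 = 2340219 → 9102760/2340219
APPEND 49: p_8 = 49·9102760 + 908421 = 446943661, q_8 = 49·2340219 + 233545 = 114904276 → 446943661/114904276
APPEND 43: p_9 = 43·446943661 + 9102760 = 19227680183, q_9 = 43·114904276 + 2340219 = 4943224087 → 19227680183/4943224087
APPEND 16: p_10 = 16·19227680183 + 446943661 = 308089826589, q_10 = 16·4943224087 + 114904276 = 79206489668 → 308089826589/79206489668
APPEND 44: p_11 = 44·308089826589 + 19227680183 = 13575180050099, q_11 = 44·79206489668 + 4943224087 = 3490028769479 → 13575180050099/3490028769479
APPEND 4: p_12 = 4·13575180050099 + 308089826589 = 54608810026985, q_12 = 4·3490028769479 + 79206489668 = 14039321567584 → 54608810026985/14039321567584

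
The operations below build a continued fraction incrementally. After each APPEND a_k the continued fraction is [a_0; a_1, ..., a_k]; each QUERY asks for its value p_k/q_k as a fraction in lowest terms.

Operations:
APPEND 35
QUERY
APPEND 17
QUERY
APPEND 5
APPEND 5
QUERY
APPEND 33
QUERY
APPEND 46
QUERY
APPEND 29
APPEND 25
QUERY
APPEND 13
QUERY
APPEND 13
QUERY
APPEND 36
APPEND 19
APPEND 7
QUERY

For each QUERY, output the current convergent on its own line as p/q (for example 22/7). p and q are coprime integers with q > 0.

APPEND 35: p_0 = 35·1 + 0 = 35, q_0 = 35·0 + 1 = 1 → 35/1
APPEND 17: p_1 = 17·35 + 1 = 596, q_1 = 17·1 + 0 = 17 → 596/17
APPEND 5: p_2 = 5·596 + 35 = 3015, q_2 = 5·17 + 1 = 86 → 3015/86
APPEND 5: p_3 = 5·3015 + 596 = 15671, q_3 = 5·86 + 17 = 447 → 15671/447
APPEND 33: p_4 = 33·15671 + 3015 = 520158, q_4 = 33·447 + 86 = 14837 → 520158/14837
APPEND 46: p_5 = 46·520158 + 15671 = 23942939, q_5 = 46·14837 + 447 = 682949 → 23942939/682949
APPEND 29: p_6 = 29·23942939 + 520158 = 694865389, q_6 = 29·682949 + 14837 = 19820358 → 694865389/19820358
APPEND 25: p_7 = 25·694865389 + 23942939 = 17395577664, q_7 = 25·19820358 + 682949 = 496191899 → 17395577664/496191899
APPEND 13: p_8 = 13·17395577664 + 694865389 = 226837375021, q_8 = 13·496191899 + 19820358 = 6470315045 → 226837375021/6470315045
APPEND 13: p_9 = 13·226837375021 + 17395577664 = 2966281452937, q_9 = 13·6470315045 + 496191899 = 84610287484 → 2966281452937/84610287484
APPEND 36: p_10 = 36·2966281452937 + 226837375021 = 107012969680753, q_10 = 36·84610287484 + 6470315045 = 3052440664469 → 107012969680753/3052440664469
APPEND 19: p_11 = 19·107012969680753 + 2966281452937 = 2036212705387244, q_11 = 19·3052440664469 + 84610287484 = 58080982912395 → 2036212705387244/58080982912395
APPEND 7: p_12 = 7·2036212705387244 + 107012969680753 = 14360501907391461, q_12 = 7·58080982912395 + 3052440664469 = 409619321051234 → 14360501907391461/409619321051234

35/1
596/17
15671/447
520158/14837
23942939/682949
17395577664/496191899
226837375021/6470315045
2966281452937/84610287484
14360501907391461/409619321051234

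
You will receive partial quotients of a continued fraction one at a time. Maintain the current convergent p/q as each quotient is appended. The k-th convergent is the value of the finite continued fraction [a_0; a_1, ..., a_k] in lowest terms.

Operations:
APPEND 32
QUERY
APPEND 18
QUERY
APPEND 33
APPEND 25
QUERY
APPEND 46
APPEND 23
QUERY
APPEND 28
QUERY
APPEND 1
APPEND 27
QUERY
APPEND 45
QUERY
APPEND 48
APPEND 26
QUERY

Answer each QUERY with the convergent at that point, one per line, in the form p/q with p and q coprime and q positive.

APPEND 32: p_0 = 32·1 + 0 = 32, q_0 = 32·0 + 1 = 1 → 32/1
APPEND 18: p_1 = 18·32 + 1 = 577, q_1 = 18·1 + 0 = 18 → 577/18
APPEND 33: p_2 = 33·577 + 32 = 19073, q_2 = 33·18 + 1 = 595 → 19073/595
APPEND 25: p_3 = 25·19073 + 577 = 477402, q_3 = 25·595 + 18 = 14893 → 477402/14893
APPEND 46: p_4 = 46·477402 + 19073 = 21979565, q_4 = 46·14893 + 595 = 685673 → 21979565/685673
APPEND 23: p_5 = 23·21979565 + 477402 = 506007397, q_5 = 23·685673 + 14893 = 15785372 → 506007397/15785372
APPEND 28: p_6 = 28·506007397 + 21979565 = 14190186681, q_6 = 28·15785372 + 685673 = 442676089 → 14190186681/442676089
APPEND 1: p_7 = 1·14190186681 + 506007397 = 14696194078, q_7 = 1·442676089 + 15785372 = 458461461 → 14696194078/458461461
APPEND 27: p_8 = 27·14696194078 + 14190186681 = 410987426787, q_8 = 27·458461461 + 442676089 = 12821135536 → 410987426787/12821135536
APPEND 45: p_9 = 45·410987426787 + 14696194078 = 18509130399493, q_9 = 45·12821135536 + 458461461 = 577409560581 → 18509130399493/577409560581
APPEND 48: p_10 = 48·18509130399493 + 410987426787 = 888849246602451, q_10 = 48·577409560581 + 12821135536 = 27728480043424 → 888849246602451/27728480043424
APPEND 26: p_11 = 26·888849246602451 + 18509130399493 = 23128589542063219, q_11 = 26·27728480043424 + 577409560581 = 721517890689605 → 23128589542063219/721517890689605

32/1
577/18
477402/14893
506007397/15785372
14190186681/442676089
410987426787/12821135536
18509130399493/577409560581
23128589542063219/721517890689605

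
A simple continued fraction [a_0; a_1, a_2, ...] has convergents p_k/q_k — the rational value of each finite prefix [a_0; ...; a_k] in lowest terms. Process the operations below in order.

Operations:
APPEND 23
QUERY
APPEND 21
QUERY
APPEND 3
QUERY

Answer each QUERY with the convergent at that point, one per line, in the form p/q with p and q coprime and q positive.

23/1
484/21
1475/64

APPEND 23: p_0 = 23·1 + 0 = 23, q_0 = 23·0 + 1 = 1 → 23/1
APPEND 21: p_1 = 21·23 + 1 = 484, q_1 = 21·1 + 0 = 21 → 484/21
APPEND 3: p_2 = 3·484 + 23 = 1475, q_2 = 3·21 + 1 = 64 → 1475/64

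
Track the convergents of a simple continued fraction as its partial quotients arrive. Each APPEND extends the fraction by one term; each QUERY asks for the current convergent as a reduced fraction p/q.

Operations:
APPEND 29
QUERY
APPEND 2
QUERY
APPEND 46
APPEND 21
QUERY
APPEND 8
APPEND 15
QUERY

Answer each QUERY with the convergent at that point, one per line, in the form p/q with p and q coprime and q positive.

APPEND 29: p_0 = 29·1 + 0 = 29, q_0 = 29·0 + 1 = 1 → 29/1
APPEND 2: p_1 = 2·29 + 1 = 59, q_1 = 2·1 + 0 = 2 → 59/2
APPEND 46: p_2 = 46·59 + 29 = 2743, q_2 = 46·2 + 1 = 93 → 2743/93
APPEND 21: p_3 = 21·2743 + 59 = 57662, q_3 = 21·93 + 2 = 1955 → 57662/1955
APPEND 8: p_4 = 8·57662 + 2743 = 464039, q_4 = 8·1955 + 93 = 15733 → 464039/15733
APPEND 15: p_5 = 15·464039 + 57662 = 7018247, q_5 = 15·15733 + 1955 = 237950 → 7018247/237950

29/1
59/2
57662/1955
7018247/237950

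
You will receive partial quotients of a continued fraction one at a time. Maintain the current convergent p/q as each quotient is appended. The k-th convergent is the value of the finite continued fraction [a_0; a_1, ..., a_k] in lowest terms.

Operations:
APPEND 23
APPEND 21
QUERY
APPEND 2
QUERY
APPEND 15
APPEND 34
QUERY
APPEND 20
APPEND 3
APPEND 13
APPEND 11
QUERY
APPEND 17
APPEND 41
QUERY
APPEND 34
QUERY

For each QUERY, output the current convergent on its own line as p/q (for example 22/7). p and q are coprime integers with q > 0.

484/21
991/43
522857/22687
4714604035/204568786
3308247181171/143546330639
112560978125110/4884071382259

APPEND 23: p_0 = 23·1 + 0 = 23, q_0 = 23·0 + 1 = 1 → 23/1
APPEND 21: p_1 = 21·23 + 1 = 484, q_1 = 21·1 + 0 = 21 → 484/21
APPEND 2: p_2 = 2·484 + 23 = 991, q_2 = 2·21 + 1 = 43 → 991/43
APPEND 15: p_3 = 15·991 + 484 = 15349, q_3 = 15·43 + 21 = 666 → 15349/666
APPEND 34: p_4 = 34·15349 + 991 = 522857, q_4 = 34·666 + 43 = 22687 → 522857/22687
APPEND 20: p_5 = 20·522857 + 15349 = 10472489, q_5 = 20·22687 + 666 = 454406 → 10472489/454406
APPEND 3: p_6 = 3·10472489 + 522857 = 31940324, q_6 = 3·454406 + 22687 = 1385905 → 31940324/1385905
APPEND 13: p_7 = 13·31940324 + 10472489 = 425696701, q_7 = 13·1385905 + 454406 = 18471171 → 425696701/18471171
APPEND 11: p_8 = 11·425696701 + 31940324 = 4714604035, q_8 = 11·18471171 + 1385905 = 204568786 → 4714604035/204568786
APPEND 17: p_9 = 17·4714604035 + 425696701 = 80573965296, q_9 = 17·204568786 + 18471171 = 3496140533 → 80573965296/3496140533
APPEND 41: p_10 = 41·80573965296 + 4714604035 = 3308247181171, q_10 = 41·3496140533 + 204568786 = 143546330639 → 3308247181171/143546330639
APPEND 34: p_11 = 34·3308247181171 + 80573965296 = 112560978125110, q_11 = 34·143546330639 + 3496140533 = 4884071382259 → 112560978125110/4884071382259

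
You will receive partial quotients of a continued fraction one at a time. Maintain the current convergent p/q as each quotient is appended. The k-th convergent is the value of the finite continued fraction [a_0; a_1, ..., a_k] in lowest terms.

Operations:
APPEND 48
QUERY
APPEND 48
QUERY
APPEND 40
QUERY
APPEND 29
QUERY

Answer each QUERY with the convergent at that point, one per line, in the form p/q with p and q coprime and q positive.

APPEND 48: p_0 = 48·1 + 0 = 48, q_0 = 48·0 + 1 = 1 → 48/1
APPEND 48: p_1 = 48·48 + 1 = 2305, q_1 = 48·1 + 0 = 48 → 2305/48
APPEND 40: p_2 = 40·2305 + 48 = 92248, q_2 = 40·48 + 1 = 1921 → 92248/1921
APPEND 29: p_3 = 29·92248 + 2305 = 2677497, q_3 = 29·1921 + 48 = 55757 → 2677497/55757

48/1
2305/48
92248/1921
2677497/55757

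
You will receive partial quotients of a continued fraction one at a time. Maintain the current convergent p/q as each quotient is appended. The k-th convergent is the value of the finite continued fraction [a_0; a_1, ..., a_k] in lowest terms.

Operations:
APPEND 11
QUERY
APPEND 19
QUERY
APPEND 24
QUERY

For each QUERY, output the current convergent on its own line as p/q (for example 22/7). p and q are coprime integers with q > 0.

APPEND 11: p_0 = 11·1 + 0 = 11, q_0 = 11·0 + 1 = 1 → 11/1
APPEND 19: p_1 = 19·11 + 1 = 210, q_1 = 19·1 + 0 = 19 → 210/19
APPEND 24: p_2 = 24·210 + 11 = 5051, q_2 = 24·19 + 1 = 457 → 5051/457

11/1
210/19
5051/457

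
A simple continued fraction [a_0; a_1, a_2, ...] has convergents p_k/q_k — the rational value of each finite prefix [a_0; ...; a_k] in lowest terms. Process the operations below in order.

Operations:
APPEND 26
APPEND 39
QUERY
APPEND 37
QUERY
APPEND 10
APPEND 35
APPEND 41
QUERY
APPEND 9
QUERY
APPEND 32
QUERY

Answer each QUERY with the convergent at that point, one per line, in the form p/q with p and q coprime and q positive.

1015/39
37581/1444
542661521/20851048
4897180145/188167641
157252426161/6042215560

APPEND 26: p_0 = 26·1 + 0 = 26, q_0 = 26·0 + 1 = 1 → 26/1
APPEND 39: p_1 = 39·26 + 1 = 1015, q_1 = 39·1 + 0 = 39 → 1015/39
APPEND 37: p_2 = 37·1015 + 26 = 37581, q_2 = 37·39 + 1 = 1444 → 37581/1444
APPEND 10: p_3 = 10·37581 + 1015 = 376825, q_3 = 10·1444 + 39 = 14479 → 376825/14479
APPEND 35: p_4 = 35·376825 + 37581 = 13226456, q_4 = 35·14479 + 1444 = 508209 → 13226456/508209
APPEND 41: p_5 = 41·13226456 + 376825 = 542661521, q_5 = 41·508209 + 14479 = 20851048 → 542661521/20851048
APPEND 9: p_6 = 9·542661521 + 13226456 = 4897180145, q_6 = 9·20851048 + 508209 = 188167641 → 4897180145/188167641
APPEND 32: p_7 = 32·4897180145 + 542661521 = 157252426161, q_7 = 32·188167641 + 20851048 = 6042215560 → 157252426161/6042215560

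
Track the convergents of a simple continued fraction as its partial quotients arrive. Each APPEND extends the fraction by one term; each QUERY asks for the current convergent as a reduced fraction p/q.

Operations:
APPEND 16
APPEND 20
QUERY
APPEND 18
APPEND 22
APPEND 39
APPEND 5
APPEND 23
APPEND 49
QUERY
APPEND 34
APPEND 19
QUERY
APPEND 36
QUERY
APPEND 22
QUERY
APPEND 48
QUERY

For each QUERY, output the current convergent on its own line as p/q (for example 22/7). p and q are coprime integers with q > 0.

APPEND 16: p_0 = 16·1 + 0 = 16, q_0 = 16·0 + 1 = 1 → 16/1
APPEND 20: p_1 = 20·16 + 1 = 321, q_1 = 20·1 + 0 = 20 → 321/20
APPEND 18: p_2 = 18·321 + 16 = 5794, q_2 = 18·20 + 1 = 361 → 5794/361
APPEND 22: p_3 = 22·5794 + 321 = 127789, q_3 = 22·361 + 20 = 7962 → 127789/7962
APPEND 39: p_4 = 39·127789 + 5794 = 4989565, q_4 = 39·7962 + 361 = 310879 → 4989565/310879
APPEND 5: p_5 = 5·4989565 + 127789 = 25075614, q_5 = 5·310879 + 7962 = 1562357 → 25075614/1562357
APPEND 23: p_6 = 23·25075614 + 4989565 = 581728687, q_6 = 23·1562357 + 310879 = 36245090 → 581728687/36245090
APPEND 49: p_7 = 49·581728687 + 25075614 = 28529781277, q_7 = 49·36245090 + 1562357 = 1777571767 → 28529781277/1777571767
APPEND 34: p_8 = 34·28529781277 + 581728687 = 970594292105, q_8 = 34·1777571767 + 36245090 = 60473685168 → 970594292105/60473685168
APPEND 19: p_9 = 19·970594292105 + 28529781277 = 18469821331272, q_9 = 19·60473685168 + 1777571767 = 1150777589959 → 18469821331272/1150777589959
APPEND 36: p_10 = 36·18469821331272 + 970594292105 = 665884162217897, q_10 = 36·1150777589959 + 60473685168 = 41488466923692 → 665884162217897/41488466923692
APPEND 22: p_11 = 22·665884162217897 + 18469821331272 = 14667921390125006, q_11 = 22·41488466923692 + 1150777589959 = 913897049911183 → 14667921390125006/913897049911183
APPEND 48: p_12 = 48·14667921390125006 + 665884162217897 = 704726110888218185, q_12 = 48·913897049911183 + 41488466923692 = 43908546862660476 → 704726110888218185/43908546862660476

321/20
28529781277/1777571767
18469821331272/1150777589959
665884162217897/41488466923692
14667921390125006/913897049911183
704726110888218185/43908546862660476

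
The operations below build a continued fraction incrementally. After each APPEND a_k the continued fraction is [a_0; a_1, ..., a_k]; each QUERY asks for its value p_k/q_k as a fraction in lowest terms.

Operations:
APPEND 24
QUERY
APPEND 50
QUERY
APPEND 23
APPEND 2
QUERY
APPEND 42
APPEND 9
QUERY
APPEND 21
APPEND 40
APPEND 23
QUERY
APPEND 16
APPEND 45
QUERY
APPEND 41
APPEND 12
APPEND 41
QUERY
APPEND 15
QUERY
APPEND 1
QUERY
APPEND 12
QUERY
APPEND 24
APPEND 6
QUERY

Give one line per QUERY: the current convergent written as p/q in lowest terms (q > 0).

24/1
1201/50
56495/2352
21660428/901767
421643330269/17553856323
304828900808209/12690637663998
6177339507590278962/257175015920330687
92810454437221292251/3863885102662326699
98987793944811571213/4121060118582657386
1280663981774960146807/53316606525654215331
186290204121038090714293/7755634306931357167311

APPEND 24: p_0 = 24·1 + 0 = 24, q_0 = 24·0 + 1 = 1 → 24/1
APPEND 50: p_1 = 50·24 + 1 = 1201, q_1 = 50·1 + 0 = 50 → 1201/50
APPEND 23: p_2 = 23·1201 + 24 = 27647, q_2 = 23·50 + 1 = 1151 → 27647/1151
APPEND 2: p_3 = 2·27647 + 1201 = 56495, q_3 = 2·1151 + 50 = 2352 → 56495/2352
APPEND 42: p_4 = 42·56495 + 27647 = 2400437, q_4 = 42·2352 + 1151 = 99935 → 2400437/99935
APPEND 9: p_5 = 9·2400437 + 56495 = 21660428, q_5 = 9·99935 + 2352 = 901767 → 21660428/901767
APPEND 21: p_6 = 21·21660428 + 2400437 = 457269425, q_6 = 21·901767 + 99935 = 19037042 → 457269425/19037042
APPEND 40: p_7 = 40·457269425 + 21660428 = 18312437428, q_7 = 40·19037042 + 901767 = 762383447 → 18312437428/762383447
APPEND 23: p_8 = 23·18312437428 + 457269425 = 421643330269, q_8 = 23·762383447 + 19037042 = 17553856323 → 421643330269/17553856323
APPEND 16: p_9 = 16·421643330269 + 18312437428 = 6764605721732, q_9 = 16·17553856323 + 762383447 = 281624084615 → 6764605721732/281624084615
APPEND 45: p_10 = 45·6764605721732 + 421643330269 = 304828900808209, q_10 = 45·281624084615 + 17553856323 = 12690637663998 → 304828900808209/12690637663998
APPEND 41: p_11 = 41·304828900808209 + 6764605721732 = 12504749538858301, q_11 = 41·12690637663998 + 281624084615 = 520597768308533 → 12504749538858301/520597768308533
APPEND 12: p_12 = 12·12504749538858301 + 304828900808209 = 150361823367107821, q_12 = 12·520597768308533 + 12690637663998 = 6259863857366394 → 150361823367107821/6259863857366394
APPEND 41: p_13 = 41·150361823367107821 + 12504749538858301 = 6177339507590278962, q_13 = 41·6259863857366394 + 520597768308533 = 257175015920330687 → 6177339507590278962/257175015920330687
APPEND 15: p_14 = 15·6177339507590278962 + 150361823367107821 = 92810454437221292251, q_14 = 15·257175015920330687 + 6259863857366394 = 3863885102662326699 → 92810454437221292251/3863885102662326699
APPEND 1: p_15 = 1·92810454437221292251 + 6177339507590278962 = 98987793944811571213, q_15 = 1·3863885102662326699 + 257175015920330687 = 4121060118582657386 → 98987793944811571213/4121060118582657386
APPEND 12: p_16 = 12·98987793944811571213 + 92810454437221292251 = 1280663981774960146807, q_16 = 12·4121060118582657386 + 3863885102662326699 = 53316606525654215331 → 1280663981774960146807/53316606525654215331
APPEND 24: p_17 = 24·1280663981774960146807 + 98987793944811571213 = 30834923356543855094581, q_17 = 24·53316606525654215331 + 4121060118582657386 = 1283719616734283825330 → 30834923356543855094581/1283719616734283825330
APPEND 6: p_18 = 6·30834923356543855094581 + 1280663981774960146807 = 186290204121038090714293, q_18 = 6·1283719616734283825330 + 53316606525654215331 = 7755634306931357167311 → 186290204121038090714293/7755634306931357167311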